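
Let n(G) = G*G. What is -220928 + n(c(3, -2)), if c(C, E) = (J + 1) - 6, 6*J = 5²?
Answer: -7953383/36 ≈ -2.2093e+5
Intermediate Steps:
J = 25/6 (J = (⅙)*5² = (⅙)*25 = 25/6 ≈ 4.1667)
c(C, E) = -⅚ (c(C, E) = (25/6 + 1) - 6 = 31/6 - 6 = -⅚)
n(G) = G²
-220928 + n(c(3, -2)) = -220928 + (-⅚)² = -220928 + 25/36 = -7953383/36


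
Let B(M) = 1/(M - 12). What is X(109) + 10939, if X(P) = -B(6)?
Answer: 65635/6 ≈ 10939.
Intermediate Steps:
B(M) = 1/(-12 + M)
X(P) = ⅙ (X(P) = -1/(-12 + 6) = -1/(-6) = -1*(-⅙) = ⅙)
X(109) + 10939 = ⅙ + 10939 = 65635/6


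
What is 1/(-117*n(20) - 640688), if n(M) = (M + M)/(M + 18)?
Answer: -19/12175412 ≈ -1.5605e-6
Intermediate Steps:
n(M) = 2*M/(18 + M) (n(M) = (2*M)/(18 + M) = 2*M/(18 + M))
1/(-117*n(20) - 640688) = 1/(-234*20/(18 + 20) - 640688) = 1/(-234*20/38 - 640688) = 1/(-117*20/19 - 640688) = 1/(-2340/19 - 640688) = 1/(-12175412/19) = -19/12175412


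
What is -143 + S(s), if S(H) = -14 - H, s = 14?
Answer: -171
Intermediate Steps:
-143 + S(s) = -143 + (-14 - 1*14) = -143 + (-14 - 14) = -143 - 28 = -171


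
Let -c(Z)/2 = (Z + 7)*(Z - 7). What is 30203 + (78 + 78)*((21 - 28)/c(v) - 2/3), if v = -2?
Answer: 451303/15 ≈ 30087.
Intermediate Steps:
c(Z) = -2*(-7 + Z)*(7 + Z) (c(Z) = -2*(Z + 7)*(Z - 7) = -2*(7 + Z)*(-7 + Z) = -2*(-7 + Z)*(7 + Z))
30203 + (78 + 78)*((21 - 28)/c(v) - 2/3) = 30203 + (78 + 78)*((21 - 28)/(98 - 2*(-2)²) - 2/3) = 30203 + 156*(-7/(98 - 2*4) - 2*⅓) = 30203 + 156*(-7/(98 - 8) - ⅔) = 30203 + 156*(-7/90 - ⅔) = 30203 + 156*(-67/90) = 30203 - 1742/15 = 451303/15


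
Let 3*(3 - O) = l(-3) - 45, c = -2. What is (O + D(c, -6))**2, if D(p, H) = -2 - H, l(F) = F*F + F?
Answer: 400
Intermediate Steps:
l(F) = F + F**2 (l(F) = F**2 + F = F + F**2)
O = 16 (O = 3 - (-3*(1 - 3) - 45)/3 = 3 - (-3*(-2) - 45)/3 = 3 - (6 - 45)/3 = 3 - 1/3*(-39) = 3 + 13 = 16)
(O + D(c, -6))**2 = (16 + (-2 - 1*(-6)))**2 = (16 + (-2 + 6))**2 = (16 + 4)**2 = 20**2 = 400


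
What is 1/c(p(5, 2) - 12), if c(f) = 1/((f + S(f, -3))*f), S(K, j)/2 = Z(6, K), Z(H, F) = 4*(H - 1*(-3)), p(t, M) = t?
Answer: -455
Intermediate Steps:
Z(H, F) = 12 + 4*H (Z(H, F) = 4*(H + 3) = 4*(3 + H) = 12 + 4*H)
S(K, j) = 72 (S(K, j) = 2*(12 + 4*6) = 2*(12 + 24) = 2*36 = 72)
c(f) = 1/(f*(72 + f)) (c(f) = 1/((f + 72)*f) = 1/((72 + f)*f) = 1/(f*(72 + f)))
1/c(p(5, 2) - 12) = 1/(1/((5 - 12)*(72 + (5 - 12)))) = 1/(1/((-7)*(72 - 7))) = 1/(-⅐/65) = 1/(-⅐*1/65) = 1/(-1/455) = -455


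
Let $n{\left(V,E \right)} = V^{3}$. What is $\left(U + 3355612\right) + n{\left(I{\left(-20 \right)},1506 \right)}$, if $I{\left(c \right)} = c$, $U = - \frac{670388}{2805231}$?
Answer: $\frac{9390824287984}{2805231} \approx 3.3476 \cdot 10^{6}$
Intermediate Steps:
$U = - \frac{670388}{2805231}$ ($U = \left(-670388\right) \frac{1}{2805231} = - \frac{670388}{2805231} \approx -0.23898$)
$\left(U + 3355612\right) + n{\left(I{\left(-20 \right)},1506 \right)} = \left(- \frac{670388}{2805231} + 3355612\right) + \left(-20\right)^{3} = \frac{9413266135984}{2805231} - 8000 = \frac{9390824287984}{2805231}$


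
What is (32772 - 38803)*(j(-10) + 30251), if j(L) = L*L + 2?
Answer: -183058943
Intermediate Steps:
j(L) = 2 + L² (j(L) = L² + 2 = 2 + L²)
(32772 - 38803)*(j(-10) + 30251) = (32772 - 38803)*((2 + (-10)²) + 30251) = -6031*((2 + 100) + 30251) = -6031*(102 + 30251) = -6031*30353 = -183058943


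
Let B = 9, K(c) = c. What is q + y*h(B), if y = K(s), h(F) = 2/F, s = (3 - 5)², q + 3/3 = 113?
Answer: 1016/9 ≈ 112.89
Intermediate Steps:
q = 112 (q = -1 + 113 = 112)
s = 4 (s = (-2)² = 4)
y = 4
q + y*h(B) = 112 + 4*(2/9) = 112 + 8/9 = 1016/9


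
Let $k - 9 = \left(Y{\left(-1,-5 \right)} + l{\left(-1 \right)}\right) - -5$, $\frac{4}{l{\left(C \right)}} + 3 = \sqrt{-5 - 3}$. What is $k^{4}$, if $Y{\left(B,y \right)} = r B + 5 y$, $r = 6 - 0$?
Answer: $\frac{8138976017}{83521} + \frac{871435936 i \sqrt{2}}{83521} \approx 97448.0 + 14756.0 i$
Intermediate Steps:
$r = 6$ ($r = 6 + 0 = 6$)
$Y{\left(B,y \right)} = 5 y + 6 B$ ($Y{\left(B,y \right)} = 6 B + 5 y = 5 y + 6 B$)
$l{\left(C \right)} = \frac{4}{-3 + 2 i \sqrt{2}}$ ($l{\left(C \right)} = \frac{4}{-3 + \sqrt{-5 - 3}} = \frac{4}{-3 + \sqrt{-8}} = \frac{4}{-3 + 2 i \sqrt{2}}$)
$k = - \frac{301}{17} - \frac{8 i \sqrt{2}}{17}$ ($k = 9 + \left(\left(\left(5 \left(-5\right) + 6 \left(-1\right)\right) - \left(\frac{12}{17} + \frac{8 i \sqrt{2}}{17}\right)\right) - -5\right) = 9 - \left(\frac{454}{17} + \frac{8 i \sqrt{2}}{17}\right) = - \frac{301}{17} - \frac{8 i \sqrt{2}}{17} \approx -17.706 - 0.66551 i$)
$k^{4} = \left(- \frac{301}{17} - \frac{8 i \sqrt{2}}{17}\right)^{4}$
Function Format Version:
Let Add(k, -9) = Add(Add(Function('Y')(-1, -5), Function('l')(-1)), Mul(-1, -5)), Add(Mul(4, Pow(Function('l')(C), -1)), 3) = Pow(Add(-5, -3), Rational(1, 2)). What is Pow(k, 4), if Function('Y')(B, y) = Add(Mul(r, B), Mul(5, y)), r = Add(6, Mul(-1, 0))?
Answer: Add(Rational(8138976017, 83521), Mul(Rational(871435936, 83521), I, Pow(2, Rational(1, 2)))) ≈ Add(97448., Mul(14756., I))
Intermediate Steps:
r = 6 (r = Add(6, 0) = 6)
Function('Y')(B, y) = Add(Mul(5, y), Mul(6, B)) (Function('Y')(B, y) = Add(Mul(6, B), Mul(5, y)) = Add(Mul(5, y), Mul(6, B)))
Function('l')(C) = Mul(4, Pow(Add(-3, Mul(2, I, Pow(2, Rational(1, 2)))), -1)) (Function('l')(C) = Mul(4, Pow(Add(-3, Pow(Add(-5, -3), Rational(1, 2))), -1)) = Mul(4, Pow(Add(-3, Pow(-8, Rational(1, 2))), -1)) = Mul(4, Pow(Add(-3, Mul(2, I, Pow(2, Rational(1, 2)))), -1)))
k = Add(Rational(-301, 17), Mul(Rational(-8, 17), I, Pow(2, Rational(1, 2)))) (k = Add(9, Add(Add(Add(Mul(5, -5), Mul(6, -1)), Add(Rational(-12, 17), Mul(Rational(-8, 17), I, Pow(2, Rational(1, 2))))), Mul(-1, -5))) = Add(9, Add(Add(Add(-25, -6), Add(Rational(-12, 17), Mul(Rational(-8, 17), I, Pow(2, Rational(1, 2))))), 5)) = Add(9, Add(Add(-31, Add(Rational(-12, 17), Mul(Rational(-8, 17), I, Pow(2, Rational(1, 2))))), 5)) = Add(9, Add(Add(Rational(-539, 17), Mul(Rational(-8, 17), I, Pow(2, Rational(1, 2)))), 5)) = Add(9, Add(Rational(-454, 17), Mul(Rational(-8, 17), I, Pow(2, Rational(1, 2))))) = Add(Rational(-301, 17), Mul(Rational(-8, 17), I, Pow(2, Rational(1, 2)))) ≈ Add(-17.706, Mul(-0.66551, I)))
Pow(k, 4) = Pow(Add(Rational(-301, 17), Mul(Rational(-8, 17), I, Pow(2, Rational(1, 2)))), 4)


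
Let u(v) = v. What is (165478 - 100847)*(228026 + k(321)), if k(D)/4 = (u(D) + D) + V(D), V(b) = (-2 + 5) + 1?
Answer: 14904554910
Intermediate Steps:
V(b) = 4 (V(b) = 3 + 1 = 4)
k(D) = 16 + 8*D (k(D) = 4*((D + D) + 4) = 4*(2*D + 4) = 4*(4 + 2*D) = 16 + 8*D)
(165478 - 100847)*(228026 + k(321)) = (165478 - 100847)*(228026 + (16 + 8*321)) = 64631*(228026 + (16 + 2568)) = 64631*(228026 + 2584) = 64631*230610 = 14904554910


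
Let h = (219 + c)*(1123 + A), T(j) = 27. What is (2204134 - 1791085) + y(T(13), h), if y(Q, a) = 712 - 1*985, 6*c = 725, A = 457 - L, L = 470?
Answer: 412776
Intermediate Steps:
A = -13 (A = 457 - 1*470 = 457 - 470 = -13)
c = 725/6 (c = (1/6)*725 = 725/6 ≈ 120.83)
h = 377215 (h = (219 + 725/6)*(1123 - 13) = (2039/6)*1110 = 377215)
y(Q, a) = -273 (y(Q, a) = 712 - 985 = -273)
(2204134 - 1791085) + y(T(13), h) = (2204134 - 1791085) - 273 = 413049 - 273 = 412776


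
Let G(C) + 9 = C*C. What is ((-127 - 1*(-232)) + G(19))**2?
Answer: 208849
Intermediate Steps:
G(C) = -9 + C**2 (G(C) = -9 + C*C = -9 + C**2)
((-127 - 1*(-232)) + G(19))**2 = ((-127 - 1*(-232)) + (-9 + 19**2))**2 = ((-127 + 232) + (-9 + 361))**2 = (105 + 352)**2 = 457**2 = 208849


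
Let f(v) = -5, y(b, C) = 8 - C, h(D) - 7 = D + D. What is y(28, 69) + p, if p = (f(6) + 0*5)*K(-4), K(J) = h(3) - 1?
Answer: -121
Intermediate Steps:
h(D) = 7 + 2*D (h(D) = 7 + (D + D) = 7 + 2*D)
K(J) = 12 (K(J) = (7 + 2*3) - 1 = (7 + 6) - 1 = 13 - 1 = 12)
p = -60 (p = (-5 + 0*5)*12 = (-5 + 0)*12 = -5*12 = -60)
y(28, 69) + p = (8 - 1*69) - 60 = (8 - 69) - 60 = -61 - 60 = -121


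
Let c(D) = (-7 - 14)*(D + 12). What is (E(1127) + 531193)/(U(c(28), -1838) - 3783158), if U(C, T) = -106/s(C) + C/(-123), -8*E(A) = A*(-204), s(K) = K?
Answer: -9642020430/65145860987 ≈ -0.14801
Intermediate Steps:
c(D) = -252 - 21*D (c(D) = -21*(12 + D) = -252 - 21*D)
E(A) = 51*A/2 (E(A) = -A*(-204)/8 = -(-51)*A/2 = 51*A/2)
U(C, T) = -106/C - C/123 (U(C, T) = -106/C + C/(-123) = -106/C + C*(-1/123) = -106/C - C/123)
(E(1127) + 531193)/(U(c(28), -1838) - 3783158) = ((51/2)*1127 + 531193)/((-106/(-252 - 21*28) - (-252 - 21*28)/123) - 3783158) = (57477/2 + 531193)/((-106/(-252 - 588) - (-252 - 588)/123) - 3783158) = 1119863/(2*((-106/(-840) - 1/123*(-840)) - 3783158)) = 1119863/(2*((-106*(-1/840) + 280/41) - 3783158)) = 1119863/(2*((53/420 + 280/41) - 3783158)) = 1119863/(2*(119773/17220 - 3783158)) = 1119863/(2*(-65145860987/17220)) = (1119863/2)*(-17220/65145860987) = -9642020430/65145860987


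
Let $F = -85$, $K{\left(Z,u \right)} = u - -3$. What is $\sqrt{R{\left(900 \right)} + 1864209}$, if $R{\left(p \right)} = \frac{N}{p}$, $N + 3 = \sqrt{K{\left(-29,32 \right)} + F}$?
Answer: $\frac{\sqrt{1677788097 + 5 i \sqrt{2}}}{30} \approx 1365.4 + 2.8772 \cdot 10^{-6} i$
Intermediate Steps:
$K{\left(Z,u \right)} = 3 + u$ ($K{\left(Z,u \right)} = u + 3 = 3 + u$)
$N = -3 + 5 i \sqrt{2}$ ($N = -3 + \sqrt{\left(3 + 32\right) - 85} = -3 + \sqrt{35 - 85} = -3 + \sqrt{-50} = -3 + 5 i \sqrt{2} \approx -3.0 + 7.0711 i$)
$R{\left(p \right)} = \frac{-3 + 5 i \sqrt{2}}{p}$
$\sqrt{R{\left(900 \right)} + 1864209} = \sqrt{\frac{-3 + 5 i \sqrt{2}}{900} + 1864209} = \sqrt{\left(- \frac{1}{300} + \frac{i \sqrt{2}}{180}\right) + 1864209} = \sqrt{\frac{559262699}{300} + \frac{i \sqrt{2}}{180}}$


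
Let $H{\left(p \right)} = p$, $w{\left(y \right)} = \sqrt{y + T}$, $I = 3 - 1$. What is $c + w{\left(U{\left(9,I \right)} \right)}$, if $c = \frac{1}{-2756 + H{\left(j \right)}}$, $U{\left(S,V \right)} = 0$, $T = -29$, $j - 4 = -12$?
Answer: $- \frac{1}{2764} + i \sqrt{29} \approx -0.00036179 + 5.3852 i$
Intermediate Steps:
$j = -8$ ($j = 4 - 12 = -8$)
$I = 2$
$w{\left(y \right)} = \sqrt{-29 + y}$ ($w{\left(y \right)} = \sqrt{y - 29} = \sqrt{-29 + y}$)
$c = - \frac{1}{2764}$ ($c = \frac{1}{-2756 - 8} = \frac{1}{-2764} = - \frac{1}{2764} \approx -0.00036179$)
$c + w{\left(U{\left(9,I \right)} \right)} = - \frac{1}{2764} + \sqrt{-29 + 0} = - \frac{1}{2764} + \sqrt{-29} = - \frac{1}{2764} + i \sqrt{29}$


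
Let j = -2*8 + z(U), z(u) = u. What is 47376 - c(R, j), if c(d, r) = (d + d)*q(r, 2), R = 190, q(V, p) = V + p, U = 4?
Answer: 51176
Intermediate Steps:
j = -12 (j = -2*8 + 4 = -16 + 4 = -12)
c(d, r) = 2*d*(2 + r) (c(d, r) = (d + d)*(r + 2) = (2*d)*(2 + r) = 2*d*(2 + r))
47376 - c(R, j) = 47376 - 2*190*(2 - 12) = 47376 - 2*190*(-10) = 47376 - 1*(-3800) = 47376 + 3800 = 51176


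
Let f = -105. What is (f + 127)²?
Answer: 484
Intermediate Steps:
(f + 127)² = (-105 + 127)² = 22² = 484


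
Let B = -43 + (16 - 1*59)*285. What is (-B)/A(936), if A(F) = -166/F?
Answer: -5755464/83 ≈ -69343.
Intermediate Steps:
B = -12298 (B = -43 + (16 - 59)*285 = -43 - 43*285 = -43 - 12255 = -12298)
(-B)/A(936) = (-1*(-12298))/((-166/936)) = 12298/((-166*1/936)) = 12298/(-83/468) = 12298*(-468/83) = -5755464/83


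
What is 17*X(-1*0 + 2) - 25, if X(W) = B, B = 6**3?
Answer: 3647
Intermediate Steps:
B = 216
X(W) = 216
17*X(-1*0 + 2) - 25 = 17*216 - 25 = 3672 - 25 = 3647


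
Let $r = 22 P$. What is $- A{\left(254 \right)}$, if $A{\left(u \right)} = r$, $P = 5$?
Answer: $-110$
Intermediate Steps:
$r = 110$ ($r = 22 \cdot 5 = 110$)
$A{\left(u \right)} = 110$
$- A{\left(254 \right)} = \left(-1\right) 110 = -110$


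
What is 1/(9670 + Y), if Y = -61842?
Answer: -1/52172 ≈ -1.9167e-5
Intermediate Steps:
1/(9670 + Y) = 1/(9670 - 61842) = 1/(-52172) = -1/52172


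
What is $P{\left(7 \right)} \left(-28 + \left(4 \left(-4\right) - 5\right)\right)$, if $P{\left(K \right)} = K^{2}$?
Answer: $-2401$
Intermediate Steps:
$P{\left(7 \right)} \left(-28 + \left(4 \left(-4\right) - 5\right)\right) = 7^{2} \left(-28 + \left(4 \left(-4\right) - 5\right)\right) = 49 \left(-28 - 21\right) = 49 \left(-49\right) = -2401$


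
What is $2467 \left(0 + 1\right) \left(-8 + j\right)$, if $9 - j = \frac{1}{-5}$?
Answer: $\frac{14802}{5} \approx 2960.4$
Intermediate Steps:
$j = \frac{46}{5}$ ($j = 9 - \frac{1}{-5} = 9 - - \frac{1}{5} = 9 + \frac{1}{5} = \frac{46}{5} \approx 9.2$)
$2467 \left(0 + 1\right) \left(-8 + j\right) = 2467 \left(0 + 1\right) \left(-8 + \frac{46}{5}\right) = 2467 \cdot 1 \cdot \frac{6}{5} = 2467 \cdot \frac{6}{5} = \frac{14802}{5}$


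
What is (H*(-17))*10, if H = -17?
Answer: 2890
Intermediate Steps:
(H*(-17))*10 = -17*(-17)*10 = 289*10 = 2890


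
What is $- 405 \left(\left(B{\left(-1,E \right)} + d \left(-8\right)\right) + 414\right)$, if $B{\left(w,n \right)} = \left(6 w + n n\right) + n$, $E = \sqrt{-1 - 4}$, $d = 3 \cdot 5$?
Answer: $-114615 - 405 i \sqrt{5} \approx -1.1462 \cdot 10^{5} - 905.61 i$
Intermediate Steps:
$d = 15$
$E = i \sqrt{5}$ ($E = \sqrt{-5} = i \sqrt{5} \approx 2.2361 i$)
$B{\left(w,n \right)} = n + n^{2} + 6 w$ ($B{\left(w,n \right)} = \left(6 w + n^{2}\right) + n = \left(n^{2} + 6 w\right) + n = n + n^{2} + 6 w$)
$- 405 \left(\left(B{\left(-1,E \right)} + d \left(-8\right)\right) + 414\right) = - 405 \left(\left(\left(i \sqrt{5} + \left(i \sqrt{5}\right)^{2} + 6 \left(-1\right)\right) + 15 \left(-8\right)\right) + 414\right) = - 405 \left(\left(\left(i \sqrt{5} - 5 - 6\right) - 120\right) + 414\right) = - 405 \left(\left(\left(-11 + i \sqrt{5}\right) - 120\right) + 414\right) = - 405 \left(\left(-131 + i \sqrt{5}\right) + 414\right) = - 405 \left(283 + i \sqrt{5}\right) = -114615 - 405 i \sqrt{5}$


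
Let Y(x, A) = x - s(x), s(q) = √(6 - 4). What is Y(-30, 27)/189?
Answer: -10/63 - √2/189 ≈ -0.16621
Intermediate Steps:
s(q) = √2
Y(x, A) = x - √2
Y(-30, 27)/189 = (-30 - √2)/189 = (-30 - √2)*(1/189) = -10/63 - √2/189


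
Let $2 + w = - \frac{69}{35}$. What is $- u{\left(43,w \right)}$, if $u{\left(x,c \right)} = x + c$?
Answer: $- \frac{1366}{35} \approx -39.029$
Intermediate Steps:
$w = - \frac{139}{35}$ ($w = -2 - \frac{69}{35} = - \frac{139}{35} \approx -3.9714$)
$u{\left(x,c \right)} = c + x$
$- u{\left(43,w \right)} = - (- \frac{139}{35} + 43) = \left(-1\right) \frac{1366}{35} = - \frac{1366}{35}$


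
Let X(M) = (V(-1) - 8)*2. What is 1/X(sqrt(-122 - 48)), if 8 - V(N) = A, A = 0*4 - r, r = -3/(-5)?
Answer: 5/6 ≈ 0.83333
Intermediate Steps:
r = 3/5 (r = -3*(-1/5) = 3/5 ≈ 0.60000)
A = -3/5 (A = 0*4 - 1*3/5 = 0 - 3/5 = -3/5 ≈ -0.60000)
V(N) = 43/5 (V(N) = 8 - 1*(-3/5) = 8 + 3/5 = 43/5)
X(M) = 6/5 (X(M) = (43/5 - 8)*2 = (3/5)*2 = 6/5)
1/X(sqrt(-122 - 48)) = 1/(6/5) = 5/6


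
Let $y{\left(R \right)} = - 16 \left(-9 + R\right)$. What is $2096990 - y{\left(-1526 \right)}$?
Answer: $2072430$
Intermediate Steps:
$y{\left(R \right)} = 144 - 16 R$
$2096990 - y{\left(-1526 \right)} = 2096990 - \left(144 - -24416\right) = 2096990 - \left(144 + 24416\right) = 2096990 - 24560 = 2072430$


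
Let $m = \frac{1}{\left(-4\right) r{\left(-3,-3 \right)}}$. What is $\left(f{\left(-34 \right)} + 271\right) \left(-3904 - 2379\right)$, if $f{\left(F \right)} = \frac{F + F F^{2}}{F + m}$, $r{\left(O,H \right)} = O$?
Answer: $- \frac{3658923899}{407} \approx -8.99 \cdot 10^{6}$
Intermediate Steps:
$m = \frac{1}{12}$ ($m = \frac{1}{\left(-4\right) \left(-3\right)} = \frac{1}{12} \approx 0.083333$)
$f{\left(F \right)} = \frac{F + F^{3}}{\frac{1}{12} + F}$ ($f{\left(F \right)} = \frac{F + F F^{2}}{F + \frac{1}{12}} = \frac{F + F^{3}}{\frac{1}{12} + F}$)
$\left(f{\left(-34 \right)} + 271\right) \left(-3904 - 2379\right) = \left(12 \left(-34\right) \frac{1}{1 + 12 \left(-34\right)} \left(1 + \left(-34\right)^{2}\right) + 271\right) \left(-3904 - 2379\right) = \left(12 \left(-34\right) \frac{1}{1 - 408} \left(1 + 1156\right) + 271\right) \left(-6283\right) = \left(12 \left(-34\right) \frac{1}{-407} \cdot 1157 + 271\right) \left(-6283\right) = \left(12 \left(-34\right) \left(- \frac{1}{407}\right) 1157 + 271\right) \left(-6283\right) = \left(\frac{472056}{407} + 271\right) \left(-6283\right) = \frac{582353}{407} \left(-6283\right) = - \frac{3658923899}{407}$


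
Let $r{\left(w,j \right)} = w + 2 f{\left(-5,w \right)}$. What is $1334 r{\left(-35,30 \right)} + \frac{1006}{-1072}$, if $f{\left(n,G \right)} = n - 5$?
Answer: $- \frac{39326823}{536} \approx -73371.0$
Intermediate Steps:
$f{\left(n,G \right)} = -5 + n$
$r{\left(w,j \right)} = -20 + w$ ($r{\left(w,j \right)} = w + 2 \left(-5 - 5\right) = w + 2 \left(-10\right) = w - 20 = -20 + w$)
$1334 r{\left(-35,30 \right)} + \frac{1006}{-1072} = 1334 \left(-20 - 35\right) + \frac{1006}{-1072} = 1334 \left(-55\right) + 1006 \left(- \frac{1}{1072}\right) = -73370 - \frac{503}{536} = - \frac{39326823}{536}$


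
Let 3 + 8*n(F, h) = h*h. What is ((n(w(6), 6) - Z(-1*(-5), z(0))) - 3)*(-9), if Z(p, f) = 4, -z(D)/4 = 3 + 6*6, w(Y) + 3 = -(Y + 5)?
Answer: 207/8 ≈ 25.875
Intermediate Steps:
w(Y) = -8 - Y (w(Y) = -3 - (Y + 5) = -3 - (5 + Y) = -3 + (-5 - Y) = -8 - Y)
n(F, h) = -3/8 + h²/8 (n(F, h) = -3/8 + (h*h)/8 = -3/8 + h²/8)
z(D) = -156 (z(D) = -4*(3 + 6*6) = -4*(3 + 36) = -4*39 = -156)
((n(w(6), 6) - Z(-1*(-5), z(0))) - 3)*(-9) = (((-3/8 + (⅛)*6²) - 1*4) - 3)*(-9) = (((-3/8 + (⅛)*36) - 4) - 3)*(-9) = (((-3/8 + 9/2) - 4) - 3)*(-9) = ((33/8 - 4) - 3)*(-9) = (⅛ - 3)*(-9) = -23/8*(-9) = 207/8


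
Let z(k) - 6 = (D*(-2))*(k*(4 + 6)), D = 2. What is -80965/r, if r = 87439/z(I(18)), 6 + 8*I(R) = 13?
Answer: 2347985/87439 ≈ 26.853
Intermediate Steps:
I(R) = 7/8 (I(R) = -3/4 + (1/8)*13 = -3/4 + 13/8 = 7/8)
z(k) = 6 - 40*k (z(k) = 6 + (2*(-2))*(k*(4 + 6)) = 6 - 4*k*10 = 6 - 40*k)
r = -87439/29 (r = 87439/(6 - 40*7/8) = 87439/(6 - 35) = 87439/(-29) = 87439*(-1/29) = -87439/29 ≈ -3015.1)
-80965/r = -80965/(-87439/29) = -80965*(-29/87439) = 2347985/87439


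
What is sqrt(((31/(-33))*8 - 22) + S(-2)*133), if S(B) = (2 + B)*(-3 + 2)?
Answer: I*sqrt(32142)/33 ≈ 5.4328*I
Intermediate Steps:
S(B) = -2 - B (S(B) = (2 + B)*(-1) = -2 - B)
sqrt(((31/(-33))*8 - 22) + S(-2)*133) = sqrt(((31/(-33))*8 - 22) + (-2 - 1*(-2))*133) = sqrt(((31*(-1/33))*8 - 22) + (-2 + 2)*133) = sqrt((-31/33*8 - 22) + 0*133) = sqrt((-248/33 - 22) + 0) = sqrt(-974/33 + 0) = sqrt(-974/33) = I*sqrt(32142)/33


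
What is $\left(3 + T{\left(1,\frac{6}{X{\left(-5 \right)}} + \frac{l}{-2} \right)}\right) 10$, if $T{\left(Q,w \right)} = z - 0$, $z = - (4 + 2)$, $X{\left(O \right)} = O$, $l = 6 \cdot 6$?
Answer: $-30$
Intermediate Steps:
$l = 36$
$z = -6$ ($z = \left(-1\right) 6 = -6$)
$T{\left(Q,w \right)} = -6$ ($T{\left(Q,w \right)} = -6 - 0 = -6 + 0 = -6$)
$\left(3 + T{\left(1,\frac{6}{X{\left(-5 \right)}} + \frac{l}{-2} \right)}\right) 10 = \left(3 - 6\right) 10 = \left(-3\right) 10 = -30$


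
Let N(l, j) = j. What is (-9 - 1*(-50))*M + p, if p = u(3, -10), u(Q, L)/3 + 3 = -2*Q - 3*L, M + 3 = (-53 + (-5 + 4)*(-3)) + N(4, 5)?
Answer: -1905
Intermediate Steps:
M = -48 (M = -3 + ((-53 + (-5 + 4)*(-3)) + 5) = -3 + ((-53 - 1*(-3)) + 5) = -3 + ((-53 + 3) + 5) = -3 + (-50 + 5) = -3 - 45 = -48)
u(Q, L) = -9 - 9*L - 6*Q (u(Q, L) = -9 + 3*(-2*Q - 3*L) = -9 + 3*(-3*L - 2*Q) = -9 + (-9*L - 6*Q) = -9 - 9*L - 6*Q)
p = 63 (p = -9 - 9*(-10) - 6*3 = -9 + 90 - 18 = 63)
(-9 - 1*(-50))*M + p = (-9 - 1*(-50))*(-48) + 63 = (-9 + 50)*(-48) + 63 = 41*(-48) + 63 = -1968 + 63 = -1905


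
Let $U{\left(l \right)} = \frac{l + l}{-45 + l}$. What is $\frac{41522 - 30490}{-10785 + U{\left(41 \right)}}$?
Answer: $- \frac{22064}{21611} \approx -1.021$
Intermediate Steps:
$U{\left(l \right)} = \frac{2 l}{-45 + l}$
$\frac{41522 - 30490}{-10785 + U{\left(41 \right)}} = \frac{41522 - 30490}{-10785 + 2 \cdot 41 \frac{1}{-45 + 41}} = \frac{11032}{-10785 + 2 \cdot 41 \frac{1}{-4}} = \frac{11032}{-10785 + 2 \cdot 41 \left(- \frac{1}{4}\right)} = \frac{11032}{-10785 - \frac{41}{2}} = \frac{11032}{- \frac{21611}{2}} = 11032 \left(- \frac{2}{21611}\right) = - \frac{22064}{21611}$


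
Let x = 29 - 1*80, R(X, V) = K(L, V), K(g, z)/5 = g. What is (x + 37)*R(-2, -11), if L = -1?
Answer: 70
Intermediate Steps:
K(g, z) = 5*g
R(X, V) = -5 (R(X, V) = 5*(-1) = -5)
x = -51 (x = 29 - 80 = -51)
(x + 37)*R(-2, -11) = (-51 + 37)*(-5) = -14*(-5) = 70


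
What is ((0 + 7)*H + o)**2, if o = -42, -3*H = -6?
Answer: 784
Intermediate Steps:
H = 2 (H = -1/3*(-6) = 2)
((0 + 7)*H + o)**2 = ((0 + 7)*2 - 42)**2 = (7*2 - 42)**2 = (14 - 42)**2 = (-28)**2 = 784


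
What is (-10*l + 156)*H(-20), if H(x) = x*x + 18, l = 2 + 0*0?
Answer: 56848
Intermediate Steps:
l = 2 (l = 2 + 0 = 2)
H(x) = 18 + x² (H(x) = x² + 18 = 18 + x²)
(-10*l + 156)*H(-20) = (-10*2 + 156)*(18 + (-20)²) = (-20 + 156)*(18 + 400) = 136*418 = 56848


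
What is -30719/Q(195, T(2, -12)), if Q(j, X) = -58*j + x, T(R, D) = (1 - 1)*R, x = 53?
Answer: 30719/11257 ≈ 2.7289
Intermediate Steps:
T(R, D) = 0 (T(R, D) = 0*R = 0)
Q(j, X) = 53 - 58*j (Q(j, X) = -58*j + 53 = 53 - 58*j)
-30719/Q(195, T(2, -12)) = -30719/(53 - 58*195) = -30719/(53 - 11310) = -30719/(-11257) = -30719*(-1/11257) = 30719/11257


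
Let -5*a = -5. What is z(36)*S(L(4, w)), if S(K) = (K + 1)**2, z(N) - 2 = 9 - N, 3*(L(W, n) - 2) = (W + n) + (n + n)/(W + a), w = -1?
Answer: -3364/9 ≈ -373.78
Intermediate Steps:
a = 1 (a = -1/5*(-5) = 1)
L(W, n) = 2 + W/3 + n/3 + 2*n/(3*(1 + W)) (L(W, n) = 2 + ((W + n) + (n + n)/(W + 1))/3 = 2 + ((W + n) + (2*n)/(1 + W))/3 = 2 + ((W + n) + 2*n/(1 + W))/3 = 2 + (W + n + 2*n/(1 + W))/3 = 2 + (W/3 + n/3 + 2*n/(3*(1 + W))) = 2 + W/3 + n/3 + 2*n/(3*(1 + W)))
z(N) = 11 - N (z(N) = 2 + (9 - N) = 11 - N)
S(K) = (1 + K)**2
z(36)*S(L(4, w)) = (11 - 1*36)*(1 + (6 + 4**2 + 3*(-1) + 7*4 + 4*(-1))/(3*(1 + 4)))**2 = (11 - 36)*(1 + (1/3)*(6 + 16 - 3 + 28 - 4)/5)**2 = -25*(1 + (1/3)*(1/5)*43)**2 = -25*(1 + 43/15)**2 = -25*(58/15)**2 = -25*3364/225 = -3364/9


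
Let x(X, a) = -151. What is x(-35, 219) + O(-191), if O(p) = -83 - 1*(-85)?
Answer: -149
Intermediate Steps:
O(p) = 2 (O(p) = -83 + 85 = 2)
x(-35, 219) + O(-191) = -151 + 2 = -149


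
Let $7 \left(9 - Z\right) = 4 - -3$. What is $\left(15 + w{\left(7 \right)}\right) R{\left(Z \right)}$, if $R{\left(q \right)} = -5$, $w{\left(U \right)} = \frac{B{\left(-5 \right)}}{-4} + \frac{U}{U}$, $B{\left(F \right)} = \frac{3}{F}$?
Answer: $- \frac{323}{4} \approx -80.75$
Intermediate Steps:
$w{\left(U \right)} = \frac{23}{20}$ ($w{\left(U \right)} = \frac{3 \frac{1}{-5}}{-4} + \frac{U}{U} = 3 \left(- \frac{1}{5}\right) \left(- \frac{1}{4}\right) + 1 = \left(- \frac{3}{5}\right) \left(- \frac{1}{4}\right) + 1 = \frac{3}{20} + 1 = \frac{23}{20}$)
$Z = 8$ ($Z = 9 - \frac{4 - -3}{7} = 9 - \frac{4 + 3}{7} = 9 - 1 = 8$)
$\left(15 + w{\left(7 \right)}\right) R{\left(Z \right)} = \left(15 + \frac{23}{20}\right) \left(-5\right) = \frac{323}{20} \left(-5\right) = - \frac{323}{4}$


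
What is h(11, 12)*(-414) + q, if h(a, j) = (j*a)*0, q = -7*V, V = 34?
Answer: -238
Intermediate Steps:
q = -238 (q = -7*34 = -238)
h(a, j) = 0 (h(a, j) = (a*j)*0 = 0)
h(11, 12)*(-414) + q = 0*(-414) - 238 = 0 - 238 = -238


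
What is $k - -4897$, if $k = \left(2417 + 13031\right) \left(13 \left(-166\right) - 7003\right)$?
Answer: $-141514231$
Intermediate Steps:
$k = -141519128$ ($k = 15448 \left(-2158 - 7003\right) = 15448 \left(-9161\right) = -141519128$)
$k - -4897 = -141519128 - -4897 = -141519128 + 4897 = -141514231$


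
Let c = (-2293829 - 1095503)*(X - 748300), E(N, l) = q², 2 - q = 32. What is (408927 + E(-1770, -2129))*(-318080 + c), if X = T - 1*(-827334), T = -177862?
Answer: 137275891593386832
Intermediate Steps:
X = 649472 (X = -177862 - 1*(-827334) = -177862 + 827334 = 649472)
q = -30 (q = 2 - 1*32 = 2 - 32 = -30)
E(N, l) = 900 (E(N, l) = (-30)² = 900)
c = 334960902896 (c = (-2293829 - 1095503)*(649472 - 748300) = -3389332*(-98828) = 334960902896)
(408927 + E(-1770, -2129))*(-318080 + c) = (408927 + 900)*(-318080 + 334960902896) = 409827*334960584816 = 137275891593386832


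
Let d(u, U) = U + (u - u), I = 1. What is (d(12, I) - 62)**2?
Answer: 3721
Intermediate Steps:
d(u, U) = U (d(u, U) = U + 0 = U)
(d(12, I) - 62)**2 = (1 - 62)**2 = (-61)**2 = 3721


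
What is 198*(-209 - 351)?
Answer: -110880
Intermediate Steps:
198*(-209 - 351) = 198*(-560) = -110880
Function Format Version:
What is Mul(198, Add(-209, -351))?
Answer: -110880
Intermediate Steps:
Mul(198, Add(-209, -351)) = Mul(198, -560) = -110880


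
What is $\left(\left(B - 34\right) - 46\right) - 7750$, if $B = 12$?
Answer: $-7818$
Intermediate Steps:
$\left(\left(B - 34\right) - 46\right) - 7750 = \left(\left(12 - 34\right) - 46\right) - 7750 = \left(-22 - 46\right) - 7750 = -68 - 7750 = -7818$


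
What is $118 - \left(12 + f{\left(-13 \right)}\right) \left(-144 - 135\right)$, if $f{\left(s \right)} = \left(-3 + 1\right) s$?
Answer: $10720$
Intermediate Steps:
$f{\left(s \right)} = - 2 s$
$118 - \left(12 + f{\left(-13 \right)}\right) \left(-144 - 135\right) = 118 - \left(12 - -26\right) \left(-144 - 135\right) = 118 - \left(12 + 26\right) \left(-279\right) = 118 - 38 \left(-279\right) = 118 - -10602 = 118 + 10602 = 10720$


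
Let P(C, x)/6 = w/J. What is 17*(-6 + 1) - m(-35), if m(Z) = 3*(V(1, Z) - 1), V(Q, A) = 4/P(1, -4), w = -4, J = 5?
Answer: -159/2 ≈ -79.500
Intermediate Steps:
P(C, x) = -24/5 (P(C, x) = 6*(-4/5) = 6*(-4*⅕) = 6*(-⅘) = -24/5)
V(Q, A) = -⅚ (V(Q, A) = 4/(-24/5) = 4*(-5/24) = -⅚)
m(Z) = -11/2 (m(Z) = 3*(-⅚ - 1) = 3*(-11/6) = -11/2)
17*(-6 + 1) - m(-35) = 17*(-6 + 1) - 1*(-11/2) = 17*(-5) + 11/2 = -85 + 11/2 = -159/2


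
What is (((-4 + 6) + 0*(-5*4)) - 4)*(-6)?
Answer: 12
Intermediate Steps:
(((-4 + 6) + 0*(-5*4)) - 4)*(-6) = ((2 + 0*(-20)) - 4)*(-6) = ((2 + 0) - 4)*(-6) = (2 - 4)*(-6) = -2*(-6) = 12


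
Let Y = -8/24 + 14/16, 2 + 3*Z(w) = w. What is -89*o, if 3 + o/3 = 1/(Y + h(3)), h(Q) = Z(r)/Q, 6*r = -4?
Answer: -15219/53 ≈ -287.15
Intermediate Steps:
r = -⅔ (r = (⅙)*(-4) = -⅔ ≈ -0.66667)
Z(w) = -⅔ + w/3
h(Q) = -8/(9*Q) (h(Q) = (-⅔ + (⅓)*(-⅔))/Q = (-⅔ - 2/9)/Q = -8/(9*Q))
Y = 13/24 (Y = -8*1/24 + 14*(1/16) = -⅓ + 7/8 = 13/24 ≈ 0.54167)
o = 171/53 (o = -9 + 3/(13/24 - 8/9/3) = -9 + 3/(13/24 - 8/9*⅓) = -9 + 3/(13/24 - 8/27) = -9 + 3/(53/216) = -9 + 3*(216/53) = -9 + 648/53 = 171/53 ≈ 3.2264)
-89*o = -89*171/53 = -15219/53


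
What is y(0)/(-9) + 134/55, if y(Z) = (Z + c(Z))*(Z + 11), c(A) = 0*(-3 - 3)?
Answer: 134/55 ≈ 2.4364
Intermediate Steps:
c(A) = 0 (c(A) = 0*(-6) = 0)
y(Z) = Z*(11 + Z) (y(Z) = (Z + 0)*(Z + 11) = Z*(11 + Z))
y(0)/(-9) + 134/55 = (0*(11 + 0))/(-9) + 134/55 = (0*11)*(-⅑) + 134*(1/55) = 0*(-⅑) + 134/55 = 0 + 134/55 = 134/55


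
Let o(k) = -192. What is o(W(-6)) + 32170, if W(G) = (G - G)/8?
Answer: 31978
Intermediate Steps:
W(G) = 0 (W(G) = 0*(⅛) = 0)
o(W(-6)) + 32170 = -192 + 32170 = 31978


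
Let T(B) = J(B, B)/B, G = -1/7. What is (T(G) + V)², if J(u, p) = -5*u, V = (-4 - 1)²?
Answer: 400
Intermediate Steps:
V = 25 (V = (-5)² = 25)
G = -⅐ (G = -1*⅐ = -⅐ ≈ -0.14286)
T(B) = -5 (T(B) = (-5*B)/B = -5)
(T(G) + V)² = (-5 + 25)² = 20² = 400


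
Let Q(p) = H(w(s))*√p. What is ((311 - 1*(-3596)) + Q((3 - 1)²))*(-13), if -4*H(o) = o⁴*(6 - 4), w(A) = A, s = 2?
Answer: -50583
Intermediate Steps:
H(o) = -o⁴/2 (H(o) = -o⁴*(6 - 4)/4 = -o⁴*2/4 = -o⁴/2)
Q(p) = -8*√p (Q(p) = (-½*2⁴)*√p = (-½*16)*√p = -8*√p)
((311 - 1*(-3596)) + Q((3 - 1)²))*(-13) = ((311 - 1*(-3596)) - 8*√((3 - 1)²))*(-13) = ((311 + 3596) - 8*√(2²))*(-13) = (3907 - 8*√4)*(-13) = (3907 - 8*2)*(-13) = (3907 - 16)*(-13) = 3891*(-13) = -50583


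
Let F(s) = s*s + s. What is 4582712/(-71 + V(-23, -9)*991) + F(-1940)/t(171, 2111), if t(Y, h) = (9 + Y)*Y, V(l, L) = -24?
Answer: -2566073803/36712845 ≈ -69.896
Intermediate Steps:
F(s) = s + s² (F(s) = s² + s = s + s²)
t(Y, h) = Y*(9 + Y)
4582712/(-71 + V(-23, -9)*991) + F(-1940)/t(171, 2111) = 4582712/(-71 - 24*991) + (-1940*(1 - 1940))/((171*(9 + 171))) = 4582712/(-71 - 23784) + (-1940*(-1939))/((171*180)) = 4582712/(-23855) + 3761660/30780 = 4582712*(-1/23855) + 3761660*(1/30780) = -4582712/23855 + 188083/1539 = -2566073803/36712845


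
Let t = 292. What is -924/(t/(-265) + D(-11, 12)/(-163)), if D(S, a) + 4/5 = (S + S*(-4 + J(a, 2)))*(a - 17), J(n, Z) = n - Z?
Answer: 13304060/49803 ≈ 267.13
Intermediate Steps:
D(S, a) = -4/5 + (-17 + a)*(S + S*(-6 + a)) (D(S, a) = -4/5 + (S + S*(-4 + (a - 1*2)))*(a - 17) = -4/5 + (S + S*(-4 + (a - 2)))*(-17 + a) = -4/5 + (S + S*(-4 + (-2 + a)))*(-17 + a) = -4/5 + (S + S*(-6 + a))*(-17 + a) = -4/5 + (-17 + a)*(S + S*(-6 + a)))
-924/(t/(-265) + D(-11, 12)/(-163)) = -924/(292/(-265) + (-4/5 + 85*(-11) - 11*12**2 - 22*(-11)*12)/(-163)) = -924/(292*(-1/265) + (-4/5 - 935 - 11*144 + 2904)*(-1/163)) = -924/(-292/265 + (-4/5 - 935 - 1584 + 2904)*(-1/163)) = -924/(-292/265 + (1921/5)*(-1/163)) = -924/(-292/265 - 1921/815) = -924/(-149409/43195) = -924*(-43195/149409) = 13304060/49803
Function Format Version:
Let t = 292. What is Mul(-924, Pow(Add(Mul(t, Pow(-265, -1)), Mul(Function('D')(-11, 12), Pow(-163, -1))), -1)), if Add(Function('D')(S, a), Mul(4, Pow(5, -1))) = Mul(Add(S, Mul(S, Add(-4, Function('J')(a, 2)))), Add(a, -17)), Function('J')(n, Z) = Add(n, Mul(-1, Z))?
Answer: Rational(13304060, 49803) ≈ 267.13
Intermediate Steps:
Function('D')(S, a) = Add(Rational(-4, 5), Mul(Add(-17, a), Add(S, Mul(S, Add(-6, a))))) (Function('D')(S, a) = Add(Rational(-4, 5), Mul(Add(S, Mul(S, Add(-4, Add(a, Mul(-1, 2))))), Add(a, -17))) = Add(Rational(-4, 5), Mul(Add(S, Mul(S, Add(-4, Add(a, -2)))), Add(-17, a))) = Add(Rational(-4, 5), Mul(Add(S, Mul(S, Add(-4, Add(-2, a)))), Add(-17, a))) = Add(Rational(-4, 5), Mul(Add(S, Mul(S, Add(-6, a))), Add(-17, a))) = Add(Rational(-4, 5), Mul(Add(-17, a), Add(S, Mul(S, Add(-6, a))))))
Mul(-924, Pow(Add(Mul(t, Pow(-265, -1)), Mul(Function('D')(-11, 12), Pow(-163, -1))), -1)) = Mul(-924, Pow(Add(Mul(292, Pow(-265, -1)), Mul(Add(Rational(-4, 5), Mul(85, -11), Mul(-11, Pow(12, 2)), Mul(-22, -11, 12)), Pow(-163, -1))), -1)) = Mul(-924, Pow(Add(Mul(292, Rational(-1, 265)), Mul(Add(Rational(-4, 5), -935, Mul(-11, 144), 2904), Rational(-1, 163))), -1)) = Mul(-924, Pow(Add(Rational(-292, 265), Mul(Add(Rational(-4, 5), -935, -1584, 2904), Rational(-1, 163))), -1)) = Mul(-924, Pow(Add(Rational(-292, 265), Mul(Rational(1921, 5), Rational(-1, 163))), -1)) = Mul(-924, Pow(Add(Rational(-292, 265), Rational(-1921, 815)), -1)) = Mul(-924, Pow(Rational(-149409, 43195), -1)) = Mul(-924, Rational(-43195, 149409)) = Rational(13304060, 49803)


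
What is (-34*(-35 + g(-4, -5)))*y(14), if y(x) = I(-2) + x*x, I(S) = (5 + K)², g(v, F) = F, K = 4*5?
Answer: 1116560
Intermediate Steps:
K = 20
I(S) = 625 (I(S) = (5 + 20)² = 25² = 625)
y(x) = 625 + x² (y(x) = 625 + x*x = 625 + x²)
(-34*(-35 + g(-4, -5)))*y(14) = (-34*(-35 - 5))*(625 + 14²) = (-34*(-40))*(625 + 196) = 1360*821 = 1116560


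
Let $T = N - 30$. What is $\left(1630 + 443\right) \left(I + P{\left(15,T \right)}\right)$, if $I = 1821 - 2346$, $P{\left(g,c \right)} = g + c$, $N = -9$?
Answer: $-1138077$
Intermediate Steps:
$T = -39$ ($T = -9 - 30 = -39$)
$P{\left(g,c \right)} = c + g$
$I = -525$ ($I = 1821 - 2346 = -525$)
$\left(1630 + 443\right) \left(I + P{\left(15,T \right)}\right) = \left(1630 + 443\right) \left(-525 + \left(-39 + 15\right)\right) = 2073 \left(-525 - 24\right) = 2073 \left(-549\right) = -1138077$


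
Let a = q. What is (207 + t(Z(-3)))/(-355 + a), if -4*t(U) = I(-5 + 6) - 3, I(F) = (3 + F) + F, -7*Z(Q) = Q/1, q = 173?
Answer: -59/52 ≈ -1.1346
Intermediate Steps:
Z(Q) = -Q/7 (Z(Q) = -Q/(7*1) = -Q/7)
a = 173
I(F) = 3 + 2*F
t(U) = -½ (t(U) = -((3 + 2*(-5 + 6)) - 3)/4 = -((3 + 2*1) - 3)/4 = -((3 + 2) - 3)/4 = -(5 - 3)/4 = -¼*2 = -½)
(207 + t(Z(-3)))/(-355 + a) = (207 - ½)/(-355 + 173) = (413/2)/(-182) = (413/2)*(-1/182) = -59/52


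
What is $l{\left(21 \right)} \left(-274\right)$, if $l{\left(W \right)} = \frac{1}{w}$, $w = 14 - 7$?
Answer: $- \frac{274}{7} \approx -39.143$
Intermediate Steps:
$w = 7$ ($w = 14 - 7 = 7$)
$l{\left(W \right)} = \frac{1}{7}$
$l{\left(21 \right)} \left(-274\right) = \frac{1}{7} \left(-274\right) = - \frac{274}{7}$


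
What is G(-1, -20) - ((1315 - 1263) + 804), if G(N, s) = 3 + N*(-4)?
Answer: -849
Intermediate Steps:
G(N, s) = 3 - 4*N
G(-1, -20) - ((1315 - 1263) + 804) = (3 - 4*(-1)) - ((1315 - 1263) + 804) = (3 + 4) - (52 + 804) = 7 - 1*856 = 7 - 856 = -849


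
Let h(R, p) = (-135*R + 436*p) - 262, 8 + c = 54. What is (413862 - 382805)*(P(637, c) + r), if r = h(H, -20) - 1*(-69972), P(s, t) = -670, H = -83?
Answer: 2221351925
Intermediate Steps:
c = 46 (c = -8 + 54 = 46)
h(R, p) = -262 - 135*R + 436*p
r = 72195 (r = (-262 - 135*(-83) + 436*(-20)) - 1*(-69972) = (-262 + 11205 - 8720) + 69972 = 2223 + 69972 = 72195)
(413862 - 382805)*(P(637, c) + r) = (413862 - 382805)*(-670 + 72195) = 31057*71525 = 2221351925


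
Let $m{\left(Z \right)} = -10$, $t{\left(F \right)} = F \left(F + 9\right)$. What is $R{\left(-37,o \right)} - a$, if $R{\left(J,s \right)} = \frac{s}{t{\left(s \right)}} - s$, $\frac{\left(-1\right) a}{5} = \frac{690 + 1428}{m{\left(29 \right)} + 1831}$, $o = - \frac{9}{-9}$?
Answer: $\frac{29837}{6070} \approx 4.9155$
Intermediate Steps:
$t{\left(F \right)} = F \left(9 + F\right)$
$o = 1$ ($o = \left(-9\right) \left(- \frac{1}{9}\right) = 1$)
$a = - \frac{3530}{607}$ ($a = - 5 \frac{690 + 1428}{-10 + 1831} = - 5 \cdot \frac{2118}{1821} = - 5 \cdot 2118 \cdot \frac{1}{1821} = \left(-5\right) \frac{706}{607} = - \frac{3530}{607} \approx -5.8155$)
$R{\left(J,s \right)} = \frac{1}{9 + s} - s$ ($R{\left(J,s \right)} = \frac{s}{s \left(9 + s\right)} - s = s \frac{1}{s \left(9 + s\right)} - s = \frac{1}{9 + s} - s$)
$R{\left(-37,o \right)} - a = \frac{1 - 1 \left(9 + 1\right)}{9 + 1} - - \frac{3530}{607} = \frac{1 - 1 \cdot 10}{10} + \frac{3530}{607} = \frac{1 - 10}{10} + \frac{3530}{607} = \frac{1}{10} \left(-9\right) + \frac{3530}{607} = - \frac{9}{10} + \frac{3530}{607} = \frac{29837}{6070}$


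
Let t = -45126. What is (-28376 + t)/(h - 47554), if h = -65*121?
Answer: 5654/4263 ≈ 1.3263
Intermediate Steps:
h = -7865
(-28376 + t)/(h - 47554) = (-28376 - 45126)/(-7865 - 47554) = -73502/(-55419) = -73502*(-1/55419) = 5654/4263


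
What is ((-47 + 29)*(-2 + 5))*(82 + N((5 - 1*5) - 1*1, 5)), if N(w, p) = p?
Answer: -4698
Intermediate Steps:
((-47 + 29)*(-2 + 5))*(82 + N((5 - 1*5) - 1*1, 5)) = ((-47 + 29)*(-2 + 5))*(82 + 5) = -18*3*87 = -54*87 = -4698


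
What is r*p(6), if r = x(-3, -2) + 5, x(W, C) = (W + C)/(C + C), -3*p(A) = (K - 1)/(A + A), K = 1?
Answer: 0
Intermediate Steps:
p(A) = 0 (p(A) = -(1 - 1)/(3*(A + A)) = -0/(2*A) = -0*1/(2*A) = -⅓*0 = 0)
x(W, C) = (C + W)/(2*C) (x(W, C) = (C + W)/((2*C)) = (C + W)*(1/(2*C)) = (C + W)/(2*C))
r = 25/4 (r = (½)*(-2 - 3)/(-2) + 5 = (½)*(-½)*(-5) + 5 = 5/4 + 5 = 25/4 ≈ 6.2500)
r*p(6) = (25/4)*0 = 0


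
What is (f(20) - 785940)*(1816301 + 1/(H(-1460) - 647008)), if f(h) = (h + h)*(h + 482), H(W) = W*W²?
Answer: -1082495414194709971255/778195752 ≈ -1.3910e+12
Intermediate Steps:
H(W) = W³
f(h) = 2*h*(482 + h) (f(h) = (2*h)*(482 + h) = 2*h*(482 + h))
(f(20) - 785940)*(1816301 + 1/(H(-1460) - 647008)) = (2*20*(482 + 20) - 785940)*(1816301 + 1/((-1460)³ - 647008)) = (2*20*502 - 785940)*(1816301 + 1/(-3112136000 - 647008)) = (20080 - 785940)*(1816301 + 1/(-3112783008)) = -765860*(1816301 - 1/3112783008) = -765860*5653750890213407/3112783008 = -1082495414194709971255/778195752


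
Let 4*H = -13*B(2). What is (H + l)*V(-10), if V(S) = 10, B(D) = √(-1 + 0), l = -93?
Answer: -930 - 65*I/2 ≈ -930.0 - 32.5*I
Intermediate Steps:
B(D) = I (B(D) = √(-1) = I)
H = -13*I/4 (H = (-13*I)/4 = -13*I/4 ≈ -3.25*I)
(H + l)*V(-10) = (-13*I/4 - 93)*10 = (-93 - 13*I/4)*10 = -930 - 65*I/2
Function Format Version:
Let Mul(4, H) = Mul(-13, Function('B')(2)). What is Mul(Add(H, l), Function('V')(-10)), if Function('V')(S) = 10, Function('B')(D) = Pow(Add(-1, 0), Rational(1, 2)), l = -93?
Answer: Add(-930, Mul(Rational(-65, 2), I)) ≈ Add(-930.00, Mul(-32.500, I))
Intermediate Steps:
Function('B')(D) = I (Function('B')(D) = Pow(-1, Rational(1, 2)) = I)
H = Mul(Rational(-13, 4), I) (H = Mul(Rational(1, 4), Mul(-13, I)) = Mul(Rational(-13, 4), I) ≈ Mul(-3.2500, I))
Mul(Add(H, l), Function('V')(-10)) = Mul(Add(Mul(Rational(-13, 4), I), -93), 10) = Mul(Add(-93, Mul(Rational(-13, 4), I)), 10) = Add(-930, Mul(Rational(-65, 2), I))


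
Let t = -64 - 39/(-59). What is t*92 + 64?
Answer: -340028/59 ≈ -5763.2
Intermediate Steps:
t = -3737/59 (t = -64 - 39*(-1/59) = -64 + 39/59 = -3737/59 ≈ -63.339)
t*92 + 64 = -3737/59*92 + 64 = -343804/59 + 64 = -340028/59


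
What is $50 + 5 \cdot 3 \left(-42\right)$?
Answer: $-580$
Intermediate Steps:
$50 + 5 \cdot 3 \left(-42\right) = 50 + 15 \left(-42\right) = 50 - 630 = -580$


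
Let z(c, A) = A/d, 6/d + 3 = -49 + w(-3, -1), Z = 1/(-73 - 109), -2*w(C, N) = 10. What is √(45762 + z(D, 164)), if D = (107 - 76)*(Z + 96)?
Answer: 2*√11051 ≈ 210.25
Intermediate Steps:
w(C, N) = -5 (w(C, N) = -½*10 = -5)
Z = -1/182 (Z = 1/(-182) = -1/182 ≈ -0.0054945)
D = 541601/182 (D = (107 - 76)*(-1/182 + 96) = 31*(17471/182) = 541601/182 ≈ 2975.8)
d = -2/19 (d = 6/(-3 + (-49 - 5)) = 6/(-3 - 54) = 6/(-57) = 6*(-1/57) = -2/19 ≈ -0.10526)
z(c, A) = -19*A/2 (z(c, A) = A/(-2/19) = A*(-19/2) = -19*A/2)
√(45762 + z(D, 164)) = √(45762 - 19/2*164) = √(45762 - 1558) = √44204 = 2*√11051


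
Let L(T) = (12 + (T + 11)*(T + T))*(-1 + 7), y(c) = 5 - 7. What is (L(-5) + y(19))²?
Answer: 84100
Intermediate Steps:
y(c) = -2
L(T) = 72 + 12*T*(11 + T) (L(T) = (12 + (11 + T)*(2*T))*6 = (12 + 2*T*(11 + T))*6 = 72 + 12*T*(11 + T))
(L(-5) + y(19))² = ((72 + 12*(-5)² + 132*(-5)) - 2)² = ((72 + 12*25 - 660) - 2)² = ((72 + 300 - 660) - 2)² = (-288 - 2)² = (-290)² = 84100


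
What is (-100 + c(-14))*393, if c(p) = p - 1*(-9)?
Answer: -41265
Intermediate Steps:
c(p) = 9 + p (c(p) = p + 9 = 9 + p)
(-100 + c(-14))*393 = (-100 + (9 - 14))*393 = (-100 - 5)*393 = -105*393 = -41265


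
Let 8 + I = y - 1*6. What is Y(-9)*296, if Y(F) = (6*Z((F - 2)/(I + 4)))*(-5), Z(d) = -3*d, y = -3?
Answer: 293040/13 ≈ 22542.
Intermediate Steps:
I = -17 (I = -8 + (-3 - 1*6) = -8 + (-3 - 6) = -8 - 9 = -17)
Y(F) = 180/13 - 90*F/13 (Y(F) = (6*(-3*(F - 2)/(-17 + 4)))*(-5) = (6*(-3*(-2 + F)/(-13)))*(-5) = (6*(-3*(-2 + F)*(-1)/13))*(-5) = (6*(-3*(2/13 - F/13)))*(-5) = (6*(-6/13 + 3*F/13))*(-5) = (-36/13 + 18*F/13)*(-5) = 180/13 - 90*F/13)
Y(-9)*296 = (180/13 - 90/13*(-9))*296 = (180/13 + 810/13)*296 = (990/13)*296 = 293040/13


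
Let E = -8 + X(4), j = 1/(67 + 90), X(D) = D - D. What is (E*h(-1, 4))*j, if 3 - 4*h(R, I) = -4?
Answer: -14/157 ≈ -0.089172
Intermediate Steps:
X(D) = 0
h(R, I) = 7/4 (h(R, I) = ¾ - ¼*(-4) = ¾ + 1 = 7/4)
j = 1/157 ≈ 0.0063694
E = -8 (E = -8 + 0 = -8)
(E*h(-1, 4))*j = -8*7/4*(1/157) = -14*1/157 = -14/157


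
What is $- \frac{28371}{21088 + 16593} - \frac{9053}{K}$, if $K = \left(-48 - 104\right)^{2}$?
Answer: $- \frac{20338973}{17766976} \approx -1.1448$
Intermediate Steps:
$K = 23104$ ($K = \left(-152\right)^{2} = 23104$)
$- \frac{28371}{21088 + 16593} - \frac{9053}{K} = - \frac{28371}{21088 + 16593} - \frac{9053}{23104} = - \frac{28371}{37681} - \frac{9053}{23104} = \left(-28371\right) \frac{1}{37681} - \frac{9053}{23104} = - \frac{579}{769} - \frac{9053}{23104} = - \frac{20338973}{17766976}$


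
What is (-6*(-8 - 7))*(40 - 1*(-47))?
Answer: 7830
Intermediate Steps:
(-6*(-8 - 7))*(40 - 1*(-47)) = (-6*(-15))*(40 + 47) = 90*87 = 7830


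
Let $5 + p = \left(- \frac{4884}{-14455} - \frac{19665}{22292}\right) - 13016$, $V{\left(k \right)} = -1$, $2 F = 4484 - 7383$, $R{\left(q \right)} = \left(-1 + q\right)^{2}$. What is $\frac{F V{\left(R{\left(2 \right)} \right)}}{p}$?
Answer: $- \frac{467073631570}{4195943411507} \approx -0.11132$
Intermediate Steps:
$F = - \frac{2899}{2}$ ($F = \frac{4484 - 7383}{2} = \frac{1}{2} \left(-2899\right) = - \frac{2899}{2} \approx -1449.5$)
$p = - \frac{4195943411507}{322230860}$ ($p = -5 - \frac{4194332257207}{322230860} = - \frac{4195943411507}{322230860} \approx -13022.0$)
$\frac{F V{\left(R{\left(2 \right)} \right)}}{p} = \frac{\left(- \frac{2899}{2}\right) \left(-1\right)}{- \frac{4195943411507}{322230860}} = \frac{2899}{2} \left(- \frac{322230860}{4195943411507}\right) = - \frac{467073631570}{4195943411507}$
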